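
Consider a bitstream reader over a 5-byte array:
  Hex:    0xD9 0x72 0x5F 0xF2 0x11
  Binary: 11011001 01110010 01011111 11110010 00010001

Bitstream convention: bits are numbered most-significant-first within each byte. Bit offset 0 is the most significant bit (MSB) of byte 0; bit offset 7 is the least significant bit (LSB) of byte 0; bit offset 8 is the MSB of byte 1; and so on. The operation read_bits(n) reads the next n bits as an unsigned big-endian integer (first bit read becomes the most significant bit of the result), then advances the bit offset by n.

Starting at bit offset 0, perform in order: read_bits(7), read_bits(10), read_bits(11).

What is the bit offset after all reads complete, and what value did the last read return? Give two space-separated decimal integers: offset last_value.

Read 1: bits[0:7] width=7 -> value=108 (bin 1101100); offset now 7 = byte 0 bit 7; 33 bits remain
Read 2: bits[7:17] width=10 -> value=740 (bin 1011100100); offset now 17 = byte 2 bit 1; 23 bits remain
Read 3: bits[17:28] width=11 -> value=1535 (bin 10111111111); offset now 28 = byte 3 bit 4; 12 bits remain

Answer: 28 1535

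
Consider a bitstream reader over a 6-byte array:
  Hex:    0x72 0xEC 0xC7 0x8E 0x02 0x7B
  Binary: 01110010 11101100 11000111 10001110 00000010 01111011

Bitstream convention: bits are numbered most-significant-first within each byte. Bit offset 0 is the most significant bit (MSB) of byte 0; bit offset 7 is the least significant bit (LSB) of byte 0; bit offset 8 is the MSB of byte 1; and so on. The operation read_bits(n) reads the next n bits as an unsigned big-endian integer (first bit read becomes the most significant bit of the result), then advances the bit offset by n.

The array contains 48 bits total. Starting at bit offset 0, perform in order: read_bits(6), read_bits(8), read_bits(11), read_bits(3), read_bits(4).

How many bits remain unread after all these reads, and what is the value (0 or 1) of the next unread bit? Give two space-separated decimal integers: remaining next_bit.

Answer: 16 0

Derivation:
Read 1: bits[0:6] width=6 -> value=28 (bin 011100); offset now 6 = byte 0 bit 6; 42 bits remain
Read 2: bits[6:14] width=8 -> value=187 (bin 10111011); offset now 14 = byte 1 bit 6; 34 bits remain
Read 3: bits[14:25] width=11 -> value=399 (bin 00110001111); offset now 25 = byte 3 bit 1; 23 bits remain
Read 4: bits[25:28] width=3 -> value=0 (bin 000); offset now 28 = byte 3 bit 4; 20 bits remain
Read 5: bits[28:32] width=4 -> value=14 (bin 1110); offset now 32 = byte 4 bit 0; 16 bits remain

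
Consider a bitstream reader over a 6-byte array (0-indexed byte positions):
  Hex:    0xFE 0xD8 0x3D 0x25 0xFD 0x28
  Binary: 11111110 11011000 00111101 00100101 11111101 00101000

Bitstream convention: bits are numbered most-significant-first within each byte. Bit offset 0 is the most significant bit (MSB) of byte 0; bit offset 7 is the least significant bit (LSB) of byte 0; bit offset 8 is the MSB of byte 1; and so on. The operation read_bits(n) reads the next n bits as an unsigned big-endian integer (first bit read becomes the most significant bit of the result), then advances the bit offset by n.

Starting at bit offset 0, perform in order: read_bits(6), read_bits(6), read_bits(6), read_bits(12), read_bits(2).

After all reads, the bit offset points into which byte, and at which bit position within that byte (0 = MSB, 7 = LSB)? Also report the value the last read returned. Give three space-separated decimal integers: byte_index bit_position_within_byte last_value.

Read 1: bits[0:6] width=6 -> value=63 (bin 111111); offset now 6 = byte 0 bit 6; 42 bits remain
Read 2: bits[6:12] width=6 -> value=45 (bin 101101); offset now 12 = byte 1 bit 4; 36 bits remain
Read 3: bits[12:18] width=6 -> value=32 (bin 100000); offset now 18 = byte 2 bit 2; 30 bits remain
Read 4: bits[18:30] width=12 -> value=3913 (bin 111101001001); offset now 30 = byte 3 bit 6; 18 bits remain
Read 5: bits[30:32] width=2 -> value=1 (bin 01); offset now 32 = byte 4 bit 0; 16 bits remain

Answer: 4 0 1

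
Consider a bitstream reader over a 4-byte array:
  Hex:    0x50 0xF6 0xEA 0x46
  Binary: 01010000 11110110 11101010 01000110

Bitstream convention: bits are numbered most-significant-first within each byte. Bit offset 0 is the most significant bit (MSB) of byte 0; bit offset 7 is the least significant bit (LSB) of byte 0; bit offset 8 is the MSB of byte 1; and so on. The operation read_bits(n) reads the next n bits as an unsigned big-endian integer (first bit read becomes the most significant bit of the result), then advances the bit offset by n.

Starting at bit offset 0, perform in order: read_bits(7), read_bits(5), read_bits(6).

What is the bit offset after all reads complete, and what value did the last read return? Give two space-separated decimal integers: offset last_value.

Answer: 18 27

Derivation:
Read 1: bits[0:7] width=7 -> value=40 (bin 0101000); offset now 7 = byte 0 bit 7; 25 bits remain
Read 2: bits[7:12] width=5 -> value=15 (bin 01111); offset now 12 = byte 1 bit 4; 20 bits remain
Read 3: bits[12:18] width=6 -> value=27 (bin 011011); offset now 18 = byte 2 bit 2; 14 bits remain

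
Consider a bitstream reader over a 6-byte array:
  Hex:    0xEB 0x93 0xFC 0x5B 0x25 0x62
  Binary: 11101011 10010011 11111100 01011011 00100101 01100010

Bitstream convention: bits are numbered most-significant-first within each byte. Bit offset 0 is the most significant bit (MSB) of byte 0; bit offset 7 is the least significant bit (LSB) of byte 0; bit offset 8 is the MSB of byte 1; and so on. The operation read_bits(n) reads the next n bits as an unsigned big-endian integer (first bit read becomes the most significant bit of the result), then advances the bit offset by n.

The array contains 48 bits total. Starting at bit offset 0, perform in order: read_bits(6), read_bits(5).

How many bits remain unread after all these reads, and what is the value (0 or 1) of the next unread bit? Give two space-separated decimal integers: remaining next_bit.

Read 1: bits[0:6] width=6 -> value=58 (bin 111010); offset now 6 = byte 0 bit 6; 42 bits remain
Read 2: bits[6:11] width=5 -> value=28 (bin 11100); offset now 11 = byte 1 bit 3; 37 bits remain

Answer: 37 1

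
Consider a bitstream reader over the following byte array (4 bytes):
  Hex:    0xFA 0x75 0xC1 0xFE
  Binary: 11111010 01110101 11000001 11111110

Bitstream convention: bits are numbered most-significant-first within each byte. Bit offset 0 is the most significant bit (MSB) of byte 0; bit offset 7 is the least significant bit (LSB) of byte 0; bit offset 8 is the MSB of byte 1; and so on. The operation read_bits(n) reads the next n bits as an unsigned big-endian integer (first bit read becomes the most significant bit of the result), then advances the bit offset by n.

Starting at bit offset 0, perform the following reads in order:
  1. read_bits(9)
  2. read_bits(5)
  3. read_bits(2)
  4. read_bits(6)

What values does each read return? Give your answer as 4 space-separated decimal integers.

Read 1: bits[0:9] width=9 -> value=500 (bin 111110100); offset now 9 = byte 1 bit 1; 23 bits remain
Read 2: bits[9:14] width=5 -> value=29 (bin 11101); offset now 14 = byte 1 bit 6; 18 bits remain
Read 3: bits[14:16] width=2 -> value=1 (bin 01); offset now 16 = byte 2 bit 0; 16 bits remain
Read 4: bits[16:22] width=6 -> value=48 (bin 110000); offset now 22 = byte 2 bit 6; 10 bits remain

Answer: 500 29 1 48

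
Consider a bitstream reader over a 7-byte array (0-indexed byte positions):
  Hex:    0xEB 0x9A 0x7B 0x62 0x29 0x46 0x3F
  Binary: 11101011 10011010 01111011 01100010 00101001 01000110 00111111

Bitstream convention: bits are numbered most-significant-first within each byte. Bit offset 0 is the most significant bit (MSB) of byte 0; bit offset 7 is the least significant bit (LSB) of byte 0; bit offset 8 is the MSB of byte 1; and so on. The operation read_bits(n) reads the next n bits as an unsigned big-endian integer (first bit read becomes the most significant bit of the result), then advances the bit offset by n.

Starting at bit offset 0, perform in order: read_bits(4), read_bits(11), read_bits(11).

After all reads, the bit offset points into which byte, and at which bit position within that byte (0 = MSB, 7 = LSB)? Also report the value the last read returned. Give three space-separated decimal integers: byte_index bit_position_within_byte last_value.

Answer: 3 2 493

Derivation:
Read 1: bits[0:4] width=4 -> value=14 (bin 1110); offset now 4 = byte 0 bit 4; 52 bits remain
Read 2: bits[4:15] width=11 -> value=1485 (bin 10111001101); offset now 15 = byte 1 bit 7; 41 bits remain
Read 3: bits[15:26] width=11 -> value=493 (bin 00111101101); offset now 26 = byte 3 bit 2; 30 bits remain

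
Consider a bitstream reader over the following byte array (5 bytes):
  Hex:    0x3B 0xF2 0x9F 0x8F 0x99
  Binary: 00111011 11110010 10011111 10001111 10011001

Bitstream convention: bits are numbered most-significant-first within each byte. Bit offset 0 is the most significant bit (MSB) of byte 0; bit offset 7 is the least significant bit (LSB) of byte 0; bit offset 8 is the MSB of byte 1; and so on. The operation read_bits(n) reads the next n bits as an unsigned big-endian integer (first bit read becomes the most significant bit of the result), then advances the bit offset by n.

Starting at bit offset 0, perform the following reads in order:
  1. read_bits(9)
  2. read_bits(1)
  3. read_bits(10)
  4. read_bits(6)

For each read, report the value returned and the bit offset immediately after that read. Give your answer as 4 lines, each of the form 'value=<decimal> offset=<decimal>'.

Answer: value=119 offset=9
value=1 offset=10
value=809 offset=20
value=62 offset=26

Derivation:
Read 1: bits[0:9] width=9 -> value=119 (bin 001110111); offset now 9 = byte 1 bit 1; 31 bits remain
Read 2: bits[9:10] width=1 -> value=1 (bin 1); offset now 10 = byte 1 bit 2; 30 bits remain
Read 3: bits[10:20] width=10 -> value=809 (bin 1100101001); offset now 20 = byte 2 bit 4; 20 bits remain
Read 4: bits[20:26] width=6 -> value=62 (bin 111110); offset now 26 = byte 3 bit 2; 14 bits remain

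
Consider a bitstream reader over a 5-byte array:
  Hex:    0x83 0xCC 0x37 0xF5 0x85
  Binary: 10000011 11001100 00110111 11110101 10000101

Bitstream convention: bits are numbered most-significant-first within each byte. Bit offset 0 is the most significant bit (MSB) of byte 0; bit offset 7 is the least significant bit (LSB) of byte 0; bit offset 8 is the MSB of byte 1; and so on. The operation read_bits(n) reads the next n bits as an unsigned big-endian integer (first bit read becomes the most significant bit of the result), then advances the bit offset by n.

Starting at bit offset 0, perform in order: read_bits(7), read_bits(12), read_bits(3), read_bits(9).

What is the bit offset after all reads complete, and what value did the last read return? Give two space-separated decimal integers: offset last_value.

Answer: 31 506

Derivation:
Read 1: bits[0:7] width=7 -> value=65 (bin 1000001); offset now 7 = byte 0 bit 7; 33 bits remain
Read 2: bits[7:19] width=12 -> value=3681 (bin 111001100001); offset now 19 = byte 2 bit 3; 21 bits remain
Read 3: bits[19:22] width=3 -> value=5 (bin 101); offset now 22 = byte 2 bit 6; 18 bits remain
Read 4: bits[22:31] width=9 -> value=506 (bin 111111010); offset now 31 = byte 3 bit 7; 9 bits remain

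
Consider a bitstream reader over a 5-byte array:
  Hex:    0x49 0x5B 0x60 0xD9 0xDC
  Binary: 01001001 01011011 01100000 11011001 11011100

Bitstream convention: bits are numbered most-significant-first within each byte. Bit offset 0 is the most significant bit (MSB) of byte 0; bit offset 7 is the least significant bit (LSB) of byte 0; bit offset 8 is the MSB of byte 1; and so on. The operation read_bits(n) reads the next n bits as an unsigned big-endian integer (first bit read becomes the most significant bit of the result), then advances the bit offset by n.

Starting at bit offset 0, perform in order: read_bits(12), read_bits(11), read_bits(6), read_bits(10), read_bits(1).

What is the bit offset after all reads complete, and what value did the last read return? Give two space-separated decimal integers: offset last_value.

Read 1: bits[0:12] width=12 -> value=1173 (bin 010010010101); offset now 12 = byte 1 bit 4; 28 bits remain
Read 2: bits[12:23] width=11 -> value=1456 (bin 10110110000); offset now 23 = byte 2 bit 7; 17 bits remain
Read 3: bits[23:29] width=6 -> value=27 (bin 011011); offset now 29 = byte 3 bit 5; 11 bits remain
Read 4: bits[29:39] width=10 -> value=238 (bin 0011101110); offset now 39 = byte 4 bit 7; 1 bits remain
Read 5: bits[39:40] width=1 -> value=0 (bin 0); offset now 40 = byte 5 bit 0; 0 bits remain

Answer: 40 0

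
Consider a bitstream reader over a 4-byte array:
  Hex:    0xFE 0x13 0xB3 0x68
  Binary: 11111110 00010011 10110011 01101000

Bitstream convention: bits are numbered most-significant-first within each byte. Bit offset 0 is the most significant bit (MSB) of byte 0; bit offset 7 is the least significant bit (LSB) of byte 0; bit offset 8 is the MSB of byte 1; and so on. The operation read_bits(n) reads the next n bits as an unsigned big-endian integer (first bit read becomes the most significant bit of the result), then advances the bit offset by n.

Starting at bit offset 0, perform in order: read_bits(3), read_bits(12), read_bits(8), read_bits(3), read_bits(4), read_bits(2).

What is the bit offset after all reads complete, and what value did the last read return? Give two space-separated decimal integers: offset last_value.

Read 1: bits[0:3] width=3 -> value=7 (bin 111); offset now 3 = byte 0 bit 3; 29 bits remain
Read 2: bits[3:15] width=12 -> value=3849 (bin 111100001001); offset now 15 = byte 1 bit 7; 17 bits remain
Read 3: bits[15:23] width=8 -> value=217 (bin 11011001); offset now 23 = byte 2 bit 7; 9 bits remain
Read 4: bits[23:26] width=3 -> value=5 (bin 101); offset now 26 = byte 3 bit 2; 6 bits remain
Read 5: bits[26:30] width=4 -> value=10 (bin 1010); offset now 30 = byte 3 bit 6; 2 bits remain
Read 6: bits[30:32] width=2 -> value=0 (bin 00); offset now 32 = byte 4 bit 0; 0 bits remain

Answer: 32 0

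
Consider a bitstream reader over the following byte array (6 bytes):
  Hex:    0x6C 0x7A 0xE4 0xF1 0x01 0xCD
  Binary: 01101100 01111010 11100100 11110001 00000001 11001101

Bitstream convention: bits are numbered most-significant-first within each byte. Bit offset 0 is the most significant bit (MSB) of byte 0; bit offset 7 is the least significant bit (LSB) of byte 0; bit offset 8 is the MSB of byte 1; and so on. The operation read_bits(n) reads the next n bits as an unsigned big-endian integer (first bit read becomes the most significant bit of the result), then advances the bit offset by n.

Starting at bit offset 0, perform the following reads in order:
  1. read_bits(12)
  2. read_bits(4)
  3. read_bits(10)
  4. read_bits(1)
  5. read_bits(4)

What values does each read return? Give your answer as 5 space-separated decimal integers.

Read 1: bits[0:12] width=12 -> value=1735 (bin 011011000111); offset now 12 = byte 1 bit 4; 36 bits remain
Read 2: bits[12:16] width=4 -> value=10 (bin 1010); offset now 16 = byte 2 bit 0; 32 bits remain
Read 3: bits[16:26] width=10 -> value=915 (bin 1110010011); offset now 26 = byte 3 bit 2; 22 bits remain
Read 4: bits[26:27] width=1 -> value=1 (bin 1); offset now 27 = byte 3 bit 3; 21 bits remain
Read 5: bits[27:31] width=4 -> value=8 (bin 1000); offset now 31 = byte 3 bit 7; 17 bits remain

Answer: 1735 10 915 1 8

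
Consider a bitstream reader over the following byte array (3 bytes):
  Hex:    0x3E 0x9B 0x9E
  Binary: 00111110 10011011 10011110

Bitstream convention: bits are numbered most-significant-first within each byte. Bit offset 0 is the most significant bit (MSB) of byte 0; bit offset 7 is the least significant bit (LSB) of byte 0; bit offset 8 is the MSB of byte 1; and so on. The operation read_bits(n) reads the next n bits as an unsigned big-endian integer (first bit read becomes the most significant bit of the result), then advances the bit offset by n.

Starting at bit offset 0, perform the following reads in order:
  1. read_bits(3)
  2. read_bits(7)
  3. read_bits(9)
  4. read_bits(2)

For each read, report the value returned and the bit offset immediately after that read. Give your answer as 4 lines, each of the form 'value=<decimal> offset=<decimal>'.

Read 1: bits[0:3] width=3 -> value=1 (bin 001); offset now 3 = byte 0 bit 3; 21 bits remain
Read 2: bits[3:10] width=7 -> value=122 (bin 1111010); offset now 10 = byte 1 bit 2; 14 bits remain
Read 3: bits[10:19] width=9 -> value=220 (bin 011011100); offset now 19 = byte 2 bit 3; 5 bits remain
Read 4: bits[19:21] width=2 -> value=3 (bin 11); offset now 21 = byte 2 bit 5; 3 bits remain

Answer: value=1 offset=3
value=122 offset=10
value=220 offset=19
value=3 offset=21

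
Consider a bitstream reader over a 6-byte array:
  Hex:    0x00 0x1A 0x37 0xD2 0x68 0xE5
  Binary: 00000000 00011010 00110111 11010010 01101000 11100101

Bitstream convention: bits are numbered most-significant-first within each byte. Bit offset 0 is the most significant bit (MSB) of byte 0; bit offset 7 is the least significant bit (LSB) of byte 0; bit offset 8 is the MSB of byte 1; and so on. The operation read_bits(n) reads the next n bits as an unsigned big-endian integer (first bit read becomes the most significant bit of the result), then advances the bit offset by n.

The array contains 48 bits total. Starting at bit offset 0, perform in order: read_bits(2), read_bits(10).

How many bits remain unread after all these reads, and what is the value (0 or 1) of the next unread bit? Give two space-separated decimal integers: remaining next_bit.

Read 1: bits[0:2] width=2 -> value=0 (bin 00); offset now 2 = byte 0 bit 2; 46 bits remain
Read 2: bits[2:12] width=10 -> value=1 (bin 0000000001); offset now 12 = byte 1 bit 4; 36 bits remain

Answer: 36 1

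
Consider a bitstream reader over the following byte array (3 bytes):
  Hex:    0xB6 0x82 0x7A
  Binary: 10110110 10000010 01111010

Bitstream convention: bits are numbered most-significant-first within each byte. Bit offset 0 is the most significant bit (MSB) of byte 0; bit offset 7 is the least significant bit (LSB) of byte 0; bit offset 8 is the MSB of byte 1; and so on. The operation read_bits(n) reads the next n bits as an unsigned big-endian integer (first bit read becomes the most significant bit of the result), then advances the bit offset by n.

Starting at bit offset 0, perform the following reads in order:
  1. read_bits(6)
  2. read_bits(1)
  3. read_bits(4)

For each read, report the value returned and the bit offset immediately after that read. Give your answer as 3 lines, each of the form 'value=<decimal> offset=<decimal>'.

Read 1: bits[0:6] width=6 -> value=45 (bin 101101); offset now 6 = byte 0 bit 6; 18 bits remain
Read 2: bits[6:7] width=1 -> value=1 (bin 1); offset now 7 = byte 0 bit 7; 17 bits remain
Read 3: bits[7:11] width=4 -> value=4 (bin 0100); offset now 11 = byte 1 bit 3; 13 bits remain

Answer: value=45 offset=6
value=1 offset=7
value=4 offset=11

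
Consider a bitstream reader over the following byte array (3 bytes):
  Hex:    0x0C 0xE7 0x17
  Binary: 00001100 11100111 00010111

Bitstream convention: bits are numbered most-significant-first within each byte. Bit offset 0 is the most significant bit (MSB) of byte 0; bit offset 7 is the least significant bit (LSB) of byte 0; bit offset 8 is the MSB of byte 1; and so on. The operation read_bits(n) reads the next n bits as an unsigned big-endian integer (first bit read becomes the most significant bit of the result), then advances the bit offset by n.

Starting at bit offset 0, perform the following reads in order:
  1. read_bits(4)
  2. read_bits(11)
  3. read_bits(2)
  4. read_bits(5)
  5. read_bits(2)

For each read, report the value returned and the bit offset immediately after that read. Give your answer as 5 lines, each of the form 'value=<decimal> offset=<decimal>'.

Read 1: bits[0:4] width=4 -> value=0 (bin 0000); offset now 4 = byte 0 bit 4; 20 bits remain
Read 2: bits[4:15] width=11 -> value=1651 (bin 11001110011); offset now 15 = byte 1 bit 7; 9 bits remain
Read 3: bits[15:17] width=2 -> value=2 (bin 10); offset now 17 = byte 2 bit 1; 7 bits remain
Read 4: bits[17:22] width=5 -> value=5 (bin 00101); offset now 22 = byte 2 bit 6; 2 bits remain
Read 5: bits[22:24] width=2 -> value=3 (bin 11); offset now 24 = byte 3 bit 0; 0 bits remain

Answer: value=0 offset=4
value=1651 offset=15
value=2 offset=17
value=5 offset=22
value=3 offset=24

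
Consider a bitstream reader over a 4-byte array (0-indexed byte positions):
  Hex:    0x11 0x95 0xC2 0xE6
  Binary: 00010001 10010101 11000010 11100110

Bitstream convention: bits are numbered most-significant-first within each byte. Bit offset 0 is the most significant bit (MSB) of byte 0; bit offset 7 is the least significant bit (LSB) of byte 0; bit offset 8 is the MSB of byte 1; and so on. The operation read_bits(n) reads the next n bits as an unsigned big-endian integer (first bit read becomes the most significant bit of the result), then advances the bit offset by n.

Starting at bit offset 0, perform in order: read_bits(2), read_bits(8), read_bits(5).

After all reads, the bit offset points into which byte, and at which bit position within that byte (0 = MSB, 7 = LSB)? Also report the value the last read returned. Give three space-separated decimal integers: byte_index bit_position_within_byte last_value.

Read 1: bits[0:2] width=2 -> value=0 (bin 00); offset now 2 = byte 0 bit 2; 30 bits remain
Read 2: bits[2:10] width=8 -> value=70 (bin 01000110); offset now 10 = byte 1 bit 2; 22 bits remain
Read 3: bits[10:15] width=5 -> value=10 (bin 01010); offset now 15 = byte 1 bit 7; 17 bits remain

Answer: 1 7 10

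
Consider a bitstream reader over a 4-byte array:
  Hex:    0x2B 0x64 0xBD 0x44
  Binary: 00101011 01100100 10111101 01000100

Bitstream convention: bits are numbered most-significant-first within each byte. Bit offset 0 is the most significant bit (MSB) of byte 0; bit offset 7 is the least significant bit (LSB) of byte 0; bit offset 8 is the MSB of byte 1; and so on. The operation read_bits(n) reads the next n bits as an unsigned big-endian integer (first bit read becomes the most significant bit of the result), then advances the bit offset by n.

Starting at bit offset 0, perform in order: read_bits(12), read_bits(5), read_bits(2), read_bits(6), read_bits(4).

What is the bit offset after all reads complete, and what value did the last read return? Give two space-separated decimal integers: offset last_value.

Answer: 29 8

Derivation:
Read 1: bits[0:12] width=12 -> value=694 (bin 001010110110); offset now 12 = byte 1 bit 4; 20 bits remain
Read 2: bits[12:17] width=5 -> value=9 (bin 01001); offset now 17 = byte 2 bit 1; 15 bits remain
Read 3: bits[17:19] width=2 -> value=1 (bin 01); offset now 19 = byte 2 bit 3; 13 bits remain
Read 4: bits[19:25] width=6 -> value=58 (bin 111010); offset now 25 = byte 3 bit 1; 7 bits remain
Read 5: bits[25:29] width=4 -> value=8 (bin 1000); offset now 29 = byte 3 bit 5; 3 bits remain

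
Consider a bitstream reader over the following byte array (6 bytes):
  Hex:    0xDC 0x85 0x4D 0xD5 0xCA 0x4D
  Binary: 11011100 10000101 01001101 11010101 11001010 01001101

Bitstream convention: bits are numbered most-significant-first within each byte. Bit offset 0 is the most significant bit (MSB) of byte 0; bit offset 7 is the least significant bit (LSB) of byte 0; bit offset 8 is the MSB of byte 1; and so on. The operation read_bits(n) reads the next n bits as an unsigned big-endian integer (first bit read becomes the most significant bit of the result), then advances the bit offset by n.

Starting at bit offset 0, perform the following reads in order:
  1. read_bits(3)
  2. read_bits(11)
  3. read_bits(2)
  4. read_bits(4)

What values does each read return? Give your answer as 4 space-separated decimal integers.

Answer: 6 1825 1 4

Derivation:
Read 1: bits[0:3] width=3 -> value=6 (bin 110); offset now 3 = byte 0 bit 3; 45 bits remain
Read 2: bits[3:14] width=11 -> value=1825 (bin 11100100001); offset now 14 = byte 1 bit 6; 34 bits remain
Read 3: bits[14:16] width=2 -> value=1 (bin 01); offset now 16 = byte 2 bit 0; 32 bits remain
Read 4: bits[16:20] width=4 -> value=4 (bin 0100); offset now 20 = byte 2 bit 4; 28 bits remain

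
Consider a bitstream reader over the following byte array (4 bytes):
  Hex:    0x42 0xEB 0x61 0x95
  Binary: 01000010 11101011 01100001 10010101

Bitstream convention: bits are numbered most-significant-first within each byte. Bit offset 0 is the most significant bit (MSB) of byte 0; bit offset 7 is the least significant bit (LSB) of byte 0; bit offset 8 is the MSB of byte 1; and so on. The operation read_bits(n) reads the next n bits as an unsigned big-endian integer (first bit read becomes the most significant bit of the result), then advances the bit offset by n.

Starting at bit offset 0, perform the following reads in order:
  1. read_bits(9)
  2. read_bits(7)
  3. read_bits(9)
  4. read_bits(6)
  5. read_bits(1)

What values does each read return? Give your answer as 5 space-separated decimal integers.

Answer: 133 107 195 10 1

Derivation:
Read 1: bits[0:9] width=9 -> value=133 (bin 010000101); offset now 9 = byte 1 bit 1; 23 bits remain
Read 2: bits[9:16] width=7 -> value=107 (bin 1101011); offset now 16 = byte 2 bit 0; 16 bits remain
Read 3: bits[16:25] width=9 -> value=195 (bin 011000011); offset now 25 = byte 3 bit 1; 7 bits remain
Read 4: bits[25:31] width=6 -> value=10 (bin 001010); offset now 31 = byte 3 bit 7; 1 bits remain
Read 5: bits[31:32] width=1 -> value=1 (bin 1); offset now 32 = byte 4 bit 0; 0 bits remain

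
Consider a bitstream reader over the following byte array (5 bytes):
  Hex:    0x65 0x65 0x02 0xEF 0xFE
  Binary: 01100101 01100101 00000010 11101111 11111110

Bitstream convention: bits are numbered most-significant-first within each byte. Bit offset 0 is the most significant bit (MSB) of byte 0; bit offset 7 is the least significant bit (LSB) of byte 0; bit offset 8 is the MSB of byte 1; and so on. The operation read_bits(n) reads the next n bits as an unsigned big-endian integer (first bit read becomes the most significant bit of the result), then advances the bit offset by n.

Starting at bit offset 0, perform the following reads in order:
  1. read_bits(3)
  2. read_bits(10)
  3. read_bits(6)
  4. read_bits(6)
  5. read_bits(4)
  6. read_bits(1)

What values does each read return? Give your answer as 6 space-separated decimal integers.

Answer: 3 172 40 5 13 1

Derivation:
Read 1: bits[0:3] width=3 -> value=3 (bin 011); offset now 3 = byte 0 bit 3; 37 bits remain
Read 2: bits[3:13] width=10 -> value=172 (bin 0010101100); offset now 13 = byte 1 bit 5; 27 bits remain
Read 3: bits[13:19] width=6 -> value=40 (bin 101000); offset now 19 = byte 2 bit 3; 21 bits remain
Read 4: bits[19:25] width=6 -> value=5 (bin 000101); offset now 25 = byte 3 bit 1; 15 bits remain
Read 5: bits[25:29] width=4 -> value=13 (bin 1101); offset now 29 = byte 3 bit 5; 11 bits remain
Read 6: bits[29:30] width=1 -> value=1 (bin 1); offset now 30 = byte 3 bit 6; 10 bits remain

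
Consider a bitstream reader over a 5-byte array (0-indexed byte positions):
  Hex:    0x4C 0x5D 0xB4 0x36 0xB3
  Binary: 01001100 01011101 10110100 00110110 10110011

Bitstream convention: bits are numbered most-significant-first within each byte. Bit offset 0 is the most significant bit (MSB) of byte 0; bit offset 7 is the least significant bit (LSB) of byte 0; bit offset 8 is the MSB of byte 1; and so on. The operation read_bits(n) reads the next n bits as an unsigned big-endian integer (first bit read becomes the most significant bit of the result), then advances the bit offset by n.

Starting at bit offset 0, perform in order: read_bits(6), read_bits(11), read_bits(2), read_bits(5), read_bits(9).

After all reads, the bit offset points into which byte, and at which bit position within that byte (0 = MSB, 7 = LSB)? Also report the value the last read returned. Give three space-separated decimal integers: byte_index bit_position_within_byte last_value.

Answer: 4 1 109

Derivation:
Read 1: bits[0:6] width=6 -> value=19 (bin 010011); offset now 6 = byte 0 bit 6; 34 bits remain
Read 2: bits[6:17] width=11 -> value=187 (bin 00010111011); offset now 17 = byte 2 bit 1; 23 bits remain
Read 3: bits[17:19] width=2 -> value=1 (bin 01); offset now 19 = byte 2 bit 3; 21 bits remain
Read 4: bits[19:24] width=5 -> value=20 (bin 10100); offset now 24 = byte 3 bit 0; 16 bits remain
Read 5: bits[24:33] width=9 -> value=109 (bin 001101101); offset now 33 = byte 4 bit 1; 7 bits remain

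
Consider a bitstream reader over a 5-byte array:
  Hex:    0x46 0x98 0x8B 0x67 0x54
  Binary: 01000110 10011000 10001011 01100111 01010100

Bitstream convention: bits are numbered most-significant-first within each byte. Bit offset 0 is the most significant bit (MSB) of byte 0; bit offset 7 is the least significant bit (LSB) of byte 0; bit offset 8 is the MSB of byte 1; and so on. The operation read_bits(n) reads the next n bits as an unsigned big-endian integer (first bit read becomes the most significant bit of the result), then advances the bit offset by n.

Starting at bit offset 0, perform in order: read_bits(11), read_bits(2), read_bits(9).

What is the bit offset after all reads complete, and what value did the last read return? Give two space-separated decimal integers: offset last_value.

Read 1: bits[0:11] width=11 -> value=564 (bin 01000110100); offset now 11 = byte 1 bit 3; 29 bits remain
Read 2: bits[11:13] width=2 -> value=3 (bin 11); offset now 13 = byte 1 bit 5; 27 bits remain
Read 3: bits[13:22] width=9 -> value=34 (bin 000100010); offset now 22 = byte 2 bit 6; 18 bits remain

Answer: 22 34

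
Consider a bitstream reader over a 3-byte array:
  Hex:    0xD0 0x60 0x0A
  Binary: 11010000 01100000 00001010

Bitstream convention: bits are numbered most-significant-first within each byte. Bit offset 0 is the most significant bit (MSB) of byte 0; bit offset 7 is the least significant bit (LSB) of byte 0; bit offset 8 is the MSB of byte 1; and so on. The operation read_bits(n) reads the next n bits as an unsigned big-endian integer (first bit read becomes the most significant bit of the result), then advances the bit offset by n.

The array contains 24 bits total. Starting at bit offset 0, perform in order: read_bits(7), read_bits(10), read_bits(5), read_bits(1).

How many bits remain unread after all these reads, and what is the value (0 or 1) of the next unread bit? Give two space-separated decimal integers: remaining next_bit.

Read 1: bits[0:7] width=7 -> value=104 (bin 1101000); offset now 7 = byte 0 bit 7; 17 bits remain
Read 2: bits[7:17] width=10 -> value=192 (bin 0011000000); offset now 17 = byte 2 bit 1; 7 bits remain
Read 3: bits[17:22] width=5 -> value=2 (bin 00010); offset now 22 = byte 2 bit 6; 2 bits remain
Read 4: bits[22:23] width=1 -> value=1 (bin 1); offset now 23 = byte 2 bit 7; 1 bits remain

Answer: 1 0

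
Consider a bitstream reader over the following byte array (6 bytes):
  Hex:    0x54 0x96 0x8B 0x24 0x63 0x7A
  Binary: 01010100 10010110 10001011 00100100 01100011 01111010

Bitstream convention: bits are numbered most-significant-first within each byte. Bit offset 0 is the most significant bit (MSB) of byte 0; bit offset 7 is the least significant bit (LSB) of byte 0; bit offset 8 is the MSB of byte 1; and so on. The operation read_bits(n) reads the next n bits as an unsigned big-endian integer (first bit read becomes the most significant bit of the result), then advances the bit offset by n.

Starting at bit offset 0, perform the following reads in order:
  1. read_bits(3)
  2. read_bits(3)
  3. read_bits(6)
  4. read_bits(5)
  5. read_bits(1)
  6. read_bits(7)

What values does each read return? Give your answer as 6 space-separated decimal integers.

Answer: 2 5 9 13 0 22

Derivation:
Read 1: bits[0:3] width=3 -> value=2 (bin 010); offset now 3 = byte 0 bit 3; 45 bits remain
Read 2: bits[3:6] width=3 -> value=5 (bin 101); offset now 6 = byte 0 bit 6; 42 bits remain
Read 3: bits[6:12] width=6 -> value=9 (bin 001001); offset now 12 = byte 1 bit 4; 36 bits remain
Read 4: bits[12:17] width=5 -> value=13 (bin 01101); offset now 17 = byte 2 bit 1; 31 bits remain
Read 5: bits[17:18] width=1 -> value=0 (bin 0); offset now 18 = byte 2 bit 2; 30 bits remain
Read 6: bits[18:25] width=7 -> value=22 (bin 0010110); offset now 25 = byte 3 bit 1; 23 bits remain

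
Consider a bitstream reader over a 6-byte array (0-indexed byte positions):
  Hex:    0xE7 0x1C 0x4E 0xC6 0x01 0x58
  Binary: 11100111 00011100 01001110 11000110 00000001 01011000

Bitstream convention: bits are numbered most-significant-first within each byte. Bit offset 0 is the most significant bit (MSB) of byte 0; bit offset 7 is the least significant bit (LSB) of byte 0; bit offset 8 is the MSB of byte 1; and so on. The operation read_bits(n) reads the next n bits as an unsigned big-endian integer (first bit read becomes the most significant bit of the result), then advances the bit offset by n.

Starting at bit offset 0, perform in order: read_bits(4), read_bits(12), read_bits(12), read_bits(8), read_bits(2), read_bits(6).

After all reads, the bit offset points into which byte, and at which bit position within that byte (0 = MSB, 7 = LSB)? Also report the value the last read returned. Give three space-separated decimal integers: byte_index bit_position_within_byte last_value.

Answer: 5 4 21

Derivation:
Read 1: bits[0:4] width=4 -> value=14 (bin 1110); offset now 4 = byte 0 bit 4; 44 bits remain
Read 2: bits[4:16] width=12 -> value=1820 (bin 011100011100); offset now 16 = byte 2 bit 0; 32 bits remain
Read 3: bits[16:28] width=12 -> value=1260 (bin 010011101100); offset now 28 = byte 3 bit 4; 20 bits remain
Read 4: bits[28:36] width=8 -> value=96 (bin 01100000); offset now 36 = byte 4 bit 4; 12 bits remain
Read 5: bits[36:38] width=2 -> value=0 (bin 00); offset now 38 = byte 4 bit 6; 10 bits remain
Read 6: bits[38:44] width=6 -> value=21 (bin 010101); offset now 44 = byte 5 bit 4; 4 bits remain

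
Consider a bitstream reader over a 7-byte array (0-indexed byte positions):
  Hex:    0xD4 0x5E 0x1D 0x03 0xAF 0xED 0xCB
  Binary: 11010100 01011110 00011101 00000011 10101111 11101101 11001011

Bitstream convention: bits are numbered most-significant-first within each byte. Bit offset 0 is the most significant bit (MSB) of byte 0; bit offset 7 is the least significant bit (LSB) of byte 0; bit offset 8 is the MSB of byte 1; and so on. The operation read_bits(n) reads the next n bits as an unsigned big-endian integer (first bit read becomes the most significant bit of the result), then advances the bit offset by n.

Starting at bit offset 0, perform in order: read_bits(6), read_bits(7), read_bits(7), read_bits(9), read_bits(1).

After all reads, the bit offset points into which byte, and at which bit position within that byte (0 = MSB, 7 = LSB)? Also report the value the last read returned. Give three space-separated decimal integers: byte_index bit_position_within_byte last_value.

Answer: 3 6 0

Derivation:
Read 1: bits[0:6] width=6 -> value=53 (bin 110101); offset now 6 = byte 0 bit 6; 50 bits remain
Read 2: bits[6:13] width=7 -> value=11 (bin 0001011); offset now 13 = byte 1 bit 5; 43 bits remain
Read 3: bits[13:20] width=7 -> value=97 (bin 1100001); offset now 20 = byte 2 bit 4; 36 bits remain
Read 4: bits[20:29] width=9 -> value=416 (bin 110100000); offset now 29 = byte 3 bit 5; 27 bits remain
Read 5: bits[29:30] width=1 -> value=0 (bin 0); offset now 30 = byte 3 bit 6; 26 bits remain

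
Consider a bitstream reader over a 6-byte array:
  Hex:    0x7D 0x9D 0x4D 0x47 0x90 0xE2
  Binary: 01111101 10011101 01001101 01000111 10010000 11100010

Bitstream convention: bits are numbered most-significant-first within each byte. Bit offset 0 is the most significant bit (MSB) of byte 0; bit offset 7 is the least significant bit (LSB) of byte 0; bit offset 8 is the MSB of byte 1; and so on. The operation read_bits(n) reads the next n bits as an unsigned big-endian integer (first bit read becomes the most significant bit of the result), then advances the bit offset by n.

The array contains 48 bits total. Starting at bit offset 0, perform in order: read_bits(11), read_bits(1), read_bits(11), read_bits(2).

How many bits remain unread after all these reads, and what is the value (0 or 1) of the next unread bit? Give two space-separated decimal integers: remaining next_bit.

Read 1: bits[0:11] width=11 -> value=1004 (bin 01111101100); offset now 11 = byte 1 bit 3; 37 bits remain
Read 2: bits[11:12] width=1 -> value=1 (bin 1); offset now 12 = byte 1 bit 4; 36 bits remain
Read 3: bits[12:23] width=11 -> value=1702 (bin 11010100110); offset now 23 = byte 2 bit 7; 25 bits remain
Read 4: bits[23:25] width=2 -> value=2 (bin 10); offset now 25 = byte 3 bit 1; 23 bits remain

Answer: 23 1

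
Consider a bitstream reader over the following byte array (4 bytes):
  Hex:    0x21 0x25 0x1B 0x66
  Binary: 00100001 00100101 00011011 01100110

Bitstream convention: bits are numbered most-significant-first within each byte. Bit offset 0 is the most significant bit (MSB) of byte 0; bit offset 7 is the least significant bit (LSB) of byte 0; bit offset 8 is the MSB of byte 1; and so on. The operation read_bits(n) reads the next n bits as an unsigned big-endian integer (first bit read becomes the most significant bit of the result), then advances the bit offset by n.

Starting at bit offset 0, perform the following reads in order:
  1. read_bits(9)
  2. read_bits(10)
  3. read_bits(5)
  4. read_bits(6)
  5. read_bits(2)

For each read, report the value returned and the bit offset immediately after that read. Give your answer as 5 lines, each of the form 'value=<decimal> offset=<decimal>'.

Read 1: bits[0:9] width=9 -> value=66 (bin 001000010); offset now 9 = byte 1 bit 1; 23 bits remain
Read 2: bits[9:19] width=10 -> value=296 (bin 0100101000); offset now 19 = byte 2 bit 3; 13 bits remain
Read 3: bits[19:24] width=5 -> value=27 (bin 11011); offset now 24 = byte 3 bit 0; 8 bits remain
Read 4: bits[24:30] width=6 -> value=25 (bin 011001); offset now 30 = byte 3 bit 6; 2 bits remain
Read 5: bits[30:32] width=2 -> value=2 (bin 10); offset now 32 = byte 4 bit 0; 0 bits remain

Answer: value=66 offset=9
value=296 offset=19
value=27 offset=24
value=25 offset=30
value=2 offset=32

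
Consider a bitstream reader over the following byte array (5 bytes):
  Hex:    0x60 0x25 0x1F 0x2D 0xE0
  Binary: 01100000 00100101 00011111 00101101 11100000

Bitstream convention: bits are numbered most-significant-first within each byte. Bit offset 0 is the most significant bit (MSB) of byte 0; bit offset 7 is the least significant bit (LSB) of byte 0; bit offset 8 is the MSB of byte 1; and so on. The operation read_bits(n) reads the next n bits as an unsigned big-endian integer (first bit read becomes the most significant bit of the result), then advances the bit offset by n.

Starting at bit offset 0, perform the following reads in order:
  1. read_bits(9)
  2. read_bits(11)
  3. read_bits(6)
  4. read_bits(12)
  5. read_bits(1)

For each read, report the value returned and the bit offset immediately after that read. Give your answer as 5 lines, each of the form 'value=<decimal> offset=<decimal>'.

Read 1: bits[0:9] width=9 -> value=192 (bin 011000000); offset now 9 = byte 1 bit 1; 31 bits remain
Read 2: bits[9:20] width=11 -> value=593 (bin 01001010001); offset now 20 = byte 2 bit 4; 20 bits remain
Read 3: bits[20:26] width=6 -> value=60 (bin 111100); offset now 26 = byte 3 bit 2; 14 bits remain
Read 4: bits[26:38] width=12 -> value=2936 (bin 101101111000); offset now 38 = byte 4 bit 6; 2 bits remain
Read 5: bits[38:39] width=1 -> value=0 (bin 0); offset now 39 = byte 4 bit 7; 1 bits remain

Answer: value=192 offset=9
value=593 offset=20
value=60 offset=26
value=2936 offset=38
value=0 offset=39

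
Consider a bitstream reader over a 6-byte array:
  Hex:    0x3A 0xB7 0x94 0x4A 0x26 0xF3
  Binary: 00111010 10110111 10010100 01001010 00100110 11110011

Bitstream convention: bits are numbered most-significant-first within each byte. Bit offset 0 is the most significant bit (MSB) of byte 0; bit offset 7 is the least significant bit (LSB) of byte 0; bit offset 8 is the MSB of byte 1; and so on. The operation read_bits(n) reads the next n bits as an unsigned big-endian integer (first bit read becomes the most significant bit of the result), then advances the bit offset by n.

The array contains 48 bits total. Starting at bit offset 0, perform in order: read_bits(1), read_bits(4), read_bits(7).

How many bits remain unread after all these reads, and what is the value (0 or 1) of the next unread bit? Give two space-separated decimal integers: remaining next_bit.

Answer: 36 0

Derivation:
Read 1: bits[0:1] width=1 -> value=0 (bin 0); offset now 1 = byte 0 bit 1; 47 bits remain
Read 2: bits[1:5] width=4 -> value=7 (bin 0111); offset now 5 = byte 0 bit 5; 43 bits remain
Read 3: bits[5:12] width=7 -> value=43 (bin 0101011); offset now 12 = byte 1 bit 4; 36 bits remain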